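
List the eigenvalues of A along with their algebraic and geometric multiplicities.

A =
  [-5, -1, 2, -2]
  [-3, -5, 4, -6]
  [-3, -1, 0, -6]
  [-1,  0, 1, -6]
λ = -4: alg = 4, geom = 2

Step 1 — factor the characteristic polynomial to read off the algebraic multiplicities:
  χ_A(x) = (x + 4)^4

Step 2 — compute geometric multiplicities via the rank-nullity identity g(λ) = n − rank(A − λI):
  rank(A − (-4)·I) = 2, so dim ker(A − (-4)·I) = n − 2 = 2

Summary:
  λ = -4: algebraic multiplicity = 4, geometric multiplicity = 2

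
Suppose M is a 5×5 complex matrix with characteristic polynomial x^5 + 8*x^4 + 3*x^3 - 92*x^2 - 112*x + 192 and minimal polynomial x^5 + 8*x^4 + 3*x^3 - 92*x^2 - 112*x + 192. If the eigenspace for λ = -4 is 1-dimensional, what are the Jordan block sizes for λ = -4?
Block sizes for λ = -4: [3]

Step 1 — from the characteristic polynomial, algebraic multiplicity of λ = -4 is 3. From dim ker(M − (-4)·I) = 1, there are exactly 1 Jordan blocks for λ = -4.
Step 2 — from the minimal polynomial, the factor (x + 4)^3 tells us the largest block for λ = -4 has size 3.
Step 3 — with total size 3, 1 blocks, and largest block 3, the block sizes (in nonincreasing order) are [3].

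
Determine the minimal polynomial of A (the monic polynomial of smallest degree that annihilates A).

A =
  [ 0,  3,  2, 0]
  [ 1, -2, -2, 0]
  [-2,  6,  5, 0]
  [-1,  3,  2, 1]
x^2 - 2*x + 1

The characteristic polynomial is χ_A(x) = (x - 1)^4, so the eigenvalues are known. The minimal polynomial is
  m_A(x) = Π_λ (x − λ)^{k_λ}
where k_λ is the size of the *largest* Jordan block for λ (equivalently, the smallest k with (A − λI)^k v = 0 for every generalised eigenvector v of λ).

  λ = 1: largest Jordan block has size 2, contributing (x − 1)^2

So m_A(x) = (x - 1)^2 = x^2 - 2*x + 1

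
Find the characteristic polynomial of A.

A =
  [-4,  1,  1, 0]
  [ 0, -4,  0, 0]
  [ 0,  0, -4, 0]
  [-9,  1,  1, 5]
x^4 + 7*x^3 - 12*x^2 - 176*x - 320

Expanding det(x·I − A) (e.g. by cofactor expansion or by noting that A is similar to its Jordan form J, which has the same characteristic polynomial as A) gives
  χ_A(x) = x^4 + 7*x^3 - 12*x^2 - 176*x - 320
which factors as (x - 5)*(x + 4)^3. The eigenvalues (with algebraic multiplicities) are λ = -4 with multiplicity 3, λ = 5 with multiplicity 1.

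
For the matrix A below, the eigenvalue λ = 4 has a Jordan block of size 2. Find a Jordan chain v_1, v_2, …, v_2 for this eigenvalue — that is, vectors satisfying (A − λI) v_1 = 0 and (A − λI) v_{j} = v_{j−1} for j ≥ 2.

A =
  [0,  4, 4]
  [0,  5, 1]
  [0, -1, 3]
A Jordan chain for λ = 4 of length 2:
v_1 = (0, 1, -1)ᵀ
v_2 = (1, 1, 0)ᵀ

Let N = A − (4)·I. We want v_2 with N^2 v_2 = 0 but N^1 v_2 ≠ 0; then v_{j-1} := N · v_j for j = 2, …, 2.

Pick v_2 = (1, 1, 0)ᵀ.
Then v_1 = N · v_2 = (0, 1, -1)ᵀ.

Sanity check: (A − (4)·I) v_1 = (0, 0, 0)ᵀ = 0. ✓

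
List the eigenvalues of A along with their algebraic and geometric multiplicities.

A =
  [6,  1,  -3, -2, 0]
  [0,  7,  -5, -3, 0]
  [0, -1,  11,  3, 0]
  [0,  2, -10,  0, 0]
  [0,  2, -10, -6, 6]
λ = 6: alg = 5, geom = 3

Step 1 — factor the characteristic polynomial to read off the algebraic multiplicities:
  χ_A(x) = (x - 6)^5

Step 2 — compute geometric multiplicities via the rank-nullity identity g(λ) = n − rank(A − λI):
  rank(A − (6)·I) = 2, so dim ker(A − (6)·I) = n − 2 = 3

Summary:
  λ = 6: algebraic multiplicity = 5, geometric multiplicity = 3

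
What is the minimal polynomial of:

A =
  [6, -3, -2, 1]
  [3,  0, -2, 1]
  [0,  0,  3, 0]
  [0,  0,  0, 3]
x^2 - 6*x + 9

The characteristic polynomial is χ_A(x) = (x - 3)^4, so the eigenvalues are known. The minimal polynomial is
  m_A(x) = Π_λ (x − λ)^{k_λ}
where k_λ is the size of the *largest* Jordan block for λ (equivalently, the smallest k with (A − λI)^k v = 0 for every generalised eigenvector v of λ).

  λ = 3: largest Jordan block has size 2, contributing (x − 3)^2

So m_A(x) = (x - 3)^2 = x^2 - 6*x + 9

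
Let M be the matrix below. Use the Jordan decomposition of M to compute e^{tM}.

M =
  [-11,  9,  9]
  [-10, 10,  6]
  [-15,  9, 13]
e^{tM} =
  [-15*t*exp(4*t) + exp(4*t), 9*t*exp(4*t), 9*t*exp(4*t)]
  [-10*t*exp(4*t), 6*t*exp(4*t) + exp(4*t), 6*t*exp(4*t)]
  [-15*t*exp(4*t), 9*t*exp(4*t), 9*t*exp(4*t) + exp(4*t)]

Strategy: write M = P · J · P⁻¹ where J is a Jordan canonical form, so e^{tM} = P · e^{tJ} · P⁻¹, and e^{tJ} can be computed block-by-block.

M has Jordan form
J =
  [4, 1, 0]
  [0, 4, 0]
  [0, 0, 4]
(up to reordering of blocks).

Per-block formulas:
  For a 2×2 Jordan block J_2(4): exp(t · J_2(4)) = e^(4t)·(I + t·N), where N is the 2×2 nilpotent shift.
  For a 1×1 block at λ = 4: exp(t · [4]) = [e^(4t)].

After assembling e^{tJ} and conjugating by P, we get:

e^{tM} =
  [-15*t*exp(4*t) + exp(4*t), 9*t*exp(4*t), 9*t*exp(4*t)]
  [-10*t*exp(4*t), 6*t*exp(4*t) + exp(4*t), 6*t*exp(4*t)]
  [-15*t*exp(4*t), 9*t*exp(4*t), 9*t*exp(4*t) + exp(4*t)]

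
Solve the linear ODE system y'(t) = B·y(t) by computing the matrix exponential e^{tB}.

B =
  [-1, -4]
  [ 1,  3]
e^{tB} =
  [-2*t*exp(t) + exp(t), -4*t*exp(t)]
  [t*exp(t), 2*t*exp(t) + exp(t)]

Strategy: write B = P · J · P⁻¹ where J is a Jordan canonical form, so e^{tB} = P · e^{tJ} · P⁻¹, and e^{tJ} can be computed block-by-block.

B has Jordan form
J =
  [1, 1]
  [0, 1]
(up to reordering of blocks).

Per-block formulas:
  For a 2×2 Jordan block J_2(1): exp(t · J_2(1)) = e^(1t)·(I + t·N), where N is the 2×2 nilpotent shift.

After assembling e^{tJ} and conjugating by P, we get:

e^{tB} =
  [-2*t*exp(t) + exp(t), -4*t*exp(t)]
  [t*exp(t), 2*t*exp(t) + exp(t)]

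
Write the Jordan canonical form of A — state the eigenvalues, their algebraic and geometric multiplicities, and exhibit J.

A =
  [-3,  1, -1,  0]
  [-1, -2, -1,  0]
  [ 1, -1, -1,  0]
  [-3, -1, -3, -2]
J_3(-2) ⊕ J_1(-2)

The characteristic polynomial is
  det(x·I − A) = x^4 + 8*x^3 + 24*x^2 + 32*x + 16 = (x + 2)^4

Eigenvalues and multiplicities (the geometric multiplicity of λ is n − rank(A − λI), which equals the number of Jordan blocks for λ):
  λ = -2: algebraic multiplicity = 4, geometric multiplicity = 2

Determining the block sizes for each eigenvalue:
  λ = -2: with am = 4 and gm = 2, the partition is not yet determined (e.g. several partitions of 4 into 2 parts exist). Let N = A − (-2)·I. Computing rank(N^1) = 2, rank(N^2) = 1, rank(N^3) = 0; the number of blocks of size ≥ j is rank(N^{j−1}) − rank(N^j), giving [2, 1, 1]. So we have 1 block(s) of size 3, 1 block(s) of size 1 → block sizes [3, 1]

Assembling the blocks gives a Jordan form
J =
  [-2,  1,  0,  0]
  [ 0, -2,  1,  0]
  [ 0,  0, -2,  0]
  [ 0,  0,  0, -2]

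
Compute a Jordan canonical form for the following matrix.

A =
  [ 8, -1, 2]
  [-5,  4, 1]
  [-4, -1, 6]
J_3(6)

The characteristic polynomial is
  det(x·I − A) = x^3 - 18*x^2 + 108*x - 216 = (x - 6)^3

Eigenvalues and multiplicities (the geometric multiplicity of λ is n − rank(A − λI), which equals the number of Jordan blocks for λ):
  λ = 6: algebraic multiplicity = 3, geometric multiplicity = 1

Determining the block sizes for each eigenvalue:
  λ = 6: one block (gm = 1), so the single block has size am = 3 → block sizes [3]

Assembling the blocks gives a Jordan form
J =
  [6, 1, 0]
  [0, 6, 1]
  [0, 0, 6]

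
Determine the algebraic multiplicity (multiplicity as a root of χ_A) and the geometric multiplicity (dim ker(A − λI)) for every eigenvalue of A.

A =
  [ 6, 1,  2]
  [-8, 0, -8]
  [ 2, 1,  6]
λ = 4: alg = 3, geom = 2

Step 1 — factor the characteristic polynomial to read off the algebraic multiplicities:
  χ_A(x) = (x - 4)^3

Step 2 — compute geometric multiplicities via the rank-nullity identity g(λ) = n − rank(A − λI):
  rank(A − (4)·I) = 1, so dim ker(A − (4)·I) = n − 1 = 2

Summary:
  λ = 4: algebraic multiplicity = 3, geometric multiplicity = 2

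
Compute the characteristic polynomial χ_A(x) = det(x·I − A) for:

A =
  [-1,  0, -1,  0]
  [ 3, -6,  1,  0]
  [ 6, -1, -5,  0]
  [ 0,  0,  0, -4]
x^4 + 16*x^3 + 96*x^2 + 256*x + 256

Expanding det(x·I − A) (e.g. by cofactor expansion or by noting that A is similar to its Jordan form J, which has the same characteristic polynomial as A) gives
  χ_A(x) = x^4 + 16*x^3 + 96*x^2 + 256*x + 256
which factors as (x + 4)^4. The eigenvalues (with algebraic multiplicities) are λ = -4 with multiplicity 4.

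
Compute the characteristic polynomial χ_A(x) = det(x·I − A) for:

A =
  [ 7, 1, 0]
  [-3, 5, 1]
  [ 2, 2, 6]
x^3 - 18*x^2 + 108*x - 216

Expanding det(x·I − A) (e.g. by cofactor expansion or by noting that A is similar to its Jordan form J, which has the same characteristic polynomial as A) gives
  χ_A(x) = x^3 - 18*x^2 + 108*x - 216
which factors as (x - 6)^3. The eigenvalues (with algebraic multiplicities) are λ = 6 with multiplicity 3.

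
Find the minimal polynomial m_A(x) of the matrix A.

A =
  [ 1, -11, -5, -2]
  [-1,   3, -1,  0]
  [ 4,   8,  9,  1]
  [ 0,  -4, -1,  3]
x^3 - 12*x^2 + 48*x - 64

The characteristic polynomial is χ_A(x) = (x - 4)^4, so the eigenvalues are known. The minimal polynomial is
  m_A(x) = Π_λ (x − λ)^{k_λ}
where k_λ is the size of the *largest* Jordan block for λ (equivalently, the smallest k with (A − λI)^k v = 0 for every generalised eigenvector v of λ).

  λ = 4: largest Jordan block has size 3, contributing (x − 4)^3

So m_A(x) = (x - 4)^3 = x^3 - 12*x^2 + 48*x - 64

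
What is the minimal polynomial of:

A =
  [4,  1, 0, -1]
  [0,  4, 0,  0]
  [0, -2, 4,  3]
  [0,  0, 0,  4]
x^2 - 8*x + 16

The characteristic polynomial is χ_A(x) = (x - 4)^4, so the eigenvalues are known. The minimal polynomial is
  m_A(x) = Π_λ (x − λ)^{k_λ}
where k_λ is the size of the *largest* Jordan block for λ (equivalently, the smallest k with (A − λI)^k v = 0 for every generalised eigenvector v of λ).

  λ = 4: largest Jordan block has size 2, contributing (x − 4)^2

So m_A(x) = (x - 4)^2 = x^2 - 8*x + 16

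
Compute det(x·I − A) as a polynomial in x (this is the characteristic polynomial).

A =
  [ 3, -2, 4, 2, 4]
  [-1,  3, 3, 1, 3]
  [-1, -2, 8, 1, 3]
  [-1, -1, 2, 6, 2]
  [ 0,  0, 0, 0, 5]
x^5 - 25*x^4 + 250*x^3 - 1250*x^2 + 3125*x - 3125

Expanding det(x·I − A) (e.g. by cofactor expansion or by noting that A is similar to its Jordan form J, which has the same characteristic polynomial as A) gives
  χ_A(x) = x^5 - 25*x^4 + 250*x^3 - 1250*x^2 + 3125*x - 3125
which factors as (x - 5)^5. The eigenvalues (with algebraic multiplicities) are λ = 5 with multiplicity 5.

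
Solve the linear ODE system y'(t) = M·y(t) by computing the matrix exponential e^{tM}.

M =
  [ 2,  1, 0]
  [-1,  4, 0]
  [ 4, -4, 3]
e^{tM} =
  [-t*exp(3*t) + exp(3*t), t*exp(3*t), 0]
  [-t*exp(3*t), t*exp(3*t) + exp(3*t), 0]
  [4*t*exp(3*t), -4*t*exp(3*t), exp(3*t)]

Strategy: write M = P · J · P⁻¹ where J is a Jordan canonical form, so e^{tM} = P · e^{tJ} · P⁻¹, and e^{tJ} can be computed block-by-block.

M has Jordan form
J =
  [3, 1, 0]
  [0, 3, 0]
  [0, 0, 3]
(up to reordering of blocks).

Per-block formulas:
  For a 1×1 block at λ = 3: exp(t · [3]) = [e^(3t)].
  For a 2×2 Jordan block J_2(3): exp(t · J_2(3)) = e^(3t)·(I + t·N), where N is the 2×2 nilpotent shift.

After assembling e^{tJ} and conjugating by P, we get:

e^{tM} =
  [-t*exp(3*t) + exp(3*t), t*exp(3*t), 0]
  [-t*exp(3*t), t*exp(3*t) + exp(3*t), 0]
  [4*t*exp(3*t), -4*t*exp(3*t), exp(3*t)]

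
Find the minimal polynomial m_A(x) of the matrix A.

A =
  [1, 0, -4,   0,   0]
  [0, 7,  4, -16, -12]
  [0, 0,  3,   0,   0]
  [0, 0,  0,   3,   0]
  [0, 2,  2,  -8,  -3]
x^2 - 4*x + 3

The characteristic polynomial is χ_A(x) = (x - 3)^3*(x - 1)^2, so the eigenvalues are known. The minimal polynomial is
  m_A(x) = Π_λ (x − λ)^{k_λ}
where k_λ is the size of the *largest* Jordan block for λ (equivalently, the smallest k with (A − λI)^k v = 0 for every generalised eigenvector v of λ).

  λ = 1: largest Jordan block has size 1, contributing (x − 1)
  λ = 3: largest Jordan block has size 1, contributing (x − 3)

So m_A(x) = (x - 3)*(x - 1) = x^2 - 4*x + 3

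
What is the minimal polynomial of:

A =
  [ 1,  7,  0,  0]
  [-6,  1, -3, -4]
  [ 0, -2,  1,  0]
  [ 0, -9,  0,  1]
x^3 - 3*x^2 + 3*x - 1

The characteristic polynomial is χ_A(x) = (x - 1)^4, so the eigenvalues are known. The minimal polynomial is
  m_A(x) = Π_λ (x − λ)^{k_λ}
where k_λ is the size of the *largest* Jordan block for λ (equivalently, the smallest k with (A − λI)^k v = 0 for every generalised eigenvector v of λ).

  λ = 1: largest Jordan block has size 3, contributing (x − 1)^3

So m_A(x) = (x - 1)^3 = x^3 - 3*x^2 + 3*x - 1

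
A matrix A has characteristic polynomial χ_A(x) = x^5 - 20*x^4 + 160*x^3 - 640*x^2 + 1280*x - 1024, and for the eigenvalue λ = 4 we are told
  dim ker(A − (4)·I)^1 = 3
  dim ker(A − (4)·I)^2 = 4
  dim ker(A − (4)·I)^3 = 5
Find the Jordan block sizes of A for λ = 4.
Block sizes for λ = 4: [3, 1, 1]

From the dimensions of kernels of powers, the number of Jordan blocks of size at least j is d_j − d_{j−1} where d_j = dim ker(N^j) (with d_0 = 0). Computing the differences gives [3, 1, 1].
The number of blocks of size exactly k is (#blocks of size ≥ k) − (#blocks of size ≥ k + 1), so the partition is: 2 block(s) of size 1, 1 block(s) of size 3.
In nonincreasing order the block sizes are [3, 1, 1].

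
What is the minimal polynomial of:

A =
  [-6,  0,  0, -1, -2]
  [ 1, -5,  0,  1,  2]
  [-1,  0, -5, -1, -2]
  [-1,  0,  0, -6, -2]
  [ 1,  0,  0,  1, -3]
x^2 + 10*x + 25

The characteristic polynomial is χ_A(x) = (x + 5)^5, so the eigenvalues are known. The minimal polynomial is
  m_A(x) = Π_λ (x − λ)^{k_λ}
where k_λ is the size of the *largest* Jordan block for λ (equivalently, the smallest k with (A − λI)^k v = 0 for every generalised eigenvector v of λ).

  λ = -5: largest Jordan block has size 2, contributing (x + 5)^2

So m_A(x) = (x + 5)^2 = x^2 + 10*x + 25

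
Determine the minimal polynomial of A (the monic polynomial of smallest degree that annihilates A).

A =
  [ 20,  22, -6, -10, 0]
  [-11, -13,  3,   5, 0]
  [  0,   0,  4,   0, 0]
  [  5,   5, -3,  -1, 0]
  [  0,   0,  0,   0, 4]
x^3 - 6*x^2 + 32

The characteristic polynomial is χ_A(x) = (x - 4)^4*(x + 2), so the eigenvalues are known. The minimal polynomial is
  m_A(x) = Π_λ (x − λ)^{k_λ}
where k_λ is the size of the *largest* Jordan block for λ (equivalently, the smallest k with (A − λI)^k v = 0 for every generalised eigenvector v of λ).

  λ = -2: largest Jordan block has size 1, contributing (x + 2)
  λ = 4: largest Jordan block has size 2, contributing (x − 4)^2

So m_A(x) = (x - 4)^2*(x + 2) = x^3 - 6*x^2 + 32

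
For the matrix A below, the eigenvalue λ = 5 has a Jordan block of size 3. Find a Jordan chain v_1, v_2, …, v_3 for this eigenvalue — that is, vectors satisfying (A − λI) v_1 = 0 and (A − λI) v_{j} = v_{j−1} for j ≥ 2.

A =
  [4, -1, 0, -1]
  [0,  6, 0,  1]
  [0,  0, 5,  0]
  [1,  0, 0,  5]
A Jordan chain for λ = 5 of length 3:
v_1 = (0, 1, 0, -1)ᵀ
v_2 = (-1, 0, 0, 1)ᵀ
v_3 = (1, 0, 0, 0)ᵀ

Let N = A − (5)·I. We want v_3 with N^3 v_3 = 0 but N^2 v_3 ≠ 0; then v_{j-1} := N · v_j for j = 3, …, 2.

Pick v_3 = (1, 0, 0, 0)ᵀ.
Then v_2 = N · v_3 = (-1, 0, 0, 1)ᵀ.
Then v_1 = N · v_2 = (0, 1, 0, -1)ᵀ.

Sanity check: (A − (5)·I) v_1 = (0, 0, 0, 0)ᵀ = 0. ✓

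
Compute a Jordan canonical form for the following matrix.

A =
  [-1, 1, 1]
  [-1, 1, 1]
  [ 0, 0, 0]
J_2(0) ⊕ J_1(0)

The characteristic polynomial is
  det(x·I − A) = x^3

Eigenvalues and multiplicities (the geometric multiplicity of λ is n − rank(A − λI), which equals the number of Jordan blocks for λ):
  λ = 0: algebraic multiplicity = 3, geometric multiplicity = 2

Determining the block sizes for each eigenvalue:
  λ = 0: 2 blocks summing to 3 forces exactly one block of size 2 and the rest size 1 → block sizes [2, 1]

Assembling the blocks gives a Jordan form
J =
  [0, 1, 0]
  [0, 0, 0]
  [0, 0, 0]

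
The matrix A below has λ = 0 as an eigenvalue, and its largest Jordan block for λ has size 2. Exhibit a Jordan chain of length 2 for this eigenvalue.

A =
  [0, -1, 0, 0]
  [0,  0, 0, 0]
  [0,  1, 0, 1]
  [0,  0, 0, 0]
A Jordan chain for λ = 0 of length 2:
v_1 = (-1, 0, 1, 0)ᵀ
v_2 = (0, 1, 0, 0)ᵀ

Let N = A − (0)·I. We want v_2 with N^2 v_2 = 0 but N^1 v_2 ≠ 0; then v_{j-1} := N · v_j for j = 2, …, 2.

Pick v_2 = (0, 1, 0, 0)ᵀ.
Then v_1 = N · v_2 = (-1, 0, 1, 0)ᵀ.

Sanity check: (A − (0)·I) v_1 = (0, 0, 0, 0)ᵀ = 0. ✓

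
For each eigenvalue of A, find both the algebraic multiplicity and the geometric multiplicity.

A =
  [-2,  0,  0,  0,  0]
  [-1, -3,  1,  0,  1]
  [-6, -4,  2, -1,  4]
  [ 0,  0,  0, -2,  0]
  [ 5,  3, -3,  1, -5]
λ = -2: alg = 5, geom = 3

Step 1 — factor the characteristic polynomial to read off the algebraic multiplicities:
  χ_A(x) = (x + 2)^5

Step 2 — compute geometric multiplicities via the rank-nullity identity g(λ) = n − rank(A − λI):
  rank(A − (-2)·I) = 2, so dim ker(A − (-2)·I) = n − 2 = 3

Summary:
  λ = -2: algebraic multiplicity = 5, geometric multiplicity = 3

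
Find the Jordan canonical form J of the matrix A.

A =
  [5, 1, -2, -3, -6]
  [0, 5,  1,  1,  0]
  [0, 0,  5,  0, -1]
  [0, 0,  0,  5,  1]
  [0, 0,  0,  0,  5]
J_3(5) ⊕ J_2(5)

The characteristic polynomial is
  det(x·I − A) = x^5 - 25*x^4 + 250*x^3 - 1250*x^2 + 3125*x - 3125 = (x - 5)^5

Eigenvalues and multiplicities (the geometric multiplicity of λ is n − rank(A − λI), which equals the number of Jordan blocks for λ):
  λ = 5: algebraic multiplicity = 5, geometric multiplicity = 2

Determining the block sizes for each eigenvalue:
  λ = 5: with am = 5 and gm = 2, the partition is not yet determined (e.g. several partitions of 5 into 2 parts exist). Let N = A − (5)·I. Computing rank(N^1) = 3, rank(N^2) = 1, rank(N^3) = 0; the number of blocks of size ≥ j is rank(N^{j−1}) − rank(N^j), giving [2, 2, 1]. So we have 1 block(s) of size 3, 1 block(s) of size 2 → block sizes [3, 2]

Assembling the blocks gives a Jordan form
J =
  [5, 1, 0, 0, 0]
  [0, 5, 1, 0, 0]
  [0, 0, 5, 0, 0]
  [0, 0, 0, 5, 1]
  [0, 0, 0, 0, 5]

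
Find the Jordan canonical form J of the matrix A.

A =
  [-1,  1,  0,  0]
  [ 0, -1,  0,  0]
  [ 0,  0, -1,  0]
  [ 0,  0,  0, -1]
J_2(-1) ⊕ J_1(-1) ⊕ J_1(-1)

The characteristic polynomial is
  det(x·I − A) = x^4 + 4*x^3 + 6*x^2 + 4*x + 1 = (x + 1)^4

Eigenvalues and multiplicities (the geometric multiplicity of λ is n − rank(A − λI), which equals the number of Jordan blocks for λ):
  λ = -1: algebraic multiplicity = 4, geometric multiplicity = 3

Determining the block sizes for each eigenvalue:
  λ = -1: 3 blocks summing to 4 forces exactly one block of size 2 and the rest size 1 → block sizes [2, 1, 1]

Assembling the blocks gives a Jordan form
J =
  [-1,  1,  0,  0]
  [ 0, -1,  0,  0]
  [ 0,  0, -1,  0]
  [ 0,  0,  0, -1]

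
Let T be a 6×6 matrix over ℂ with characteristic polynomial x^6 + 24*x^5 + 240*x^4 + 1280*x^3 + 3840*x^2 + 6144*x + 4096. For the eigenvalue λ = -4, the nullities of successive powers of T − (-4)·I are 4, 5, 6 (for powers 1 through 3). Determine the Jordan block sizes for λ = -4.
Block sizes for λ = -4: [3, 1, 1, 1]

From the dimensions of kernels of powers, the number of Jordan blocks of size at least j is d_j − d_{j−1} where d_j = dim ker(N^j) (with d_0 = 0). Computing the differences gives [4, 1, 1].
The number of blocks of size exactly k is (#blocks of size ≥ k) − (#blocks of size ≥ k + 1), so the partition is: 3 block(s) of size 1, 1 block(s) of size 3.
In nonincreasing order the block sizes are [3, 1, 1, 1].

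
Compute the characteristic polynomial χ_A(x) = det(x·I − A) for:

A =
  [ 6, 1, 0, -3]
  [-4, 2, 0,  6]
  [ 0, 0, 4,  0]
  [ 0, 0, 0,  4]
x^4 - 16*x^3 + 96*x^2 - 256*x + 256

Expanding det(x·I − A) (e.g. by cofactor expansion or by noting that A is similar to its Jordan form J, which has the same characteristic polynomial as A) gives
  χ_A(x) = x^4 - 16*x^3 + 96*x^2 - 256*x + 256
which factors as (x - 4)^4. The eigenvalues (with algebraic multiplicities) are λ = 4 with multiplicity 4.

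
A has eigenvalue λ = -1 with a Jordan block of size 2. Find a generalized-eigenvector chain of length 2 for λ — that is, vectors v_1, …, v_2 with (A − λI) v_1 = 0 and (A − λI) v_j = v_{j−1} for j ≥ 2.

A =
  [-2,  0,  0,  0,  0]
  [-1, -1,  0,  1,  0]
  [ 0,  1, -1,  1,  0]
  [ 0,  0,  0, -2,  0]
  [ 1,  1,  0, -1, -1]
A Jordan chain for λ = -1 of length 2:
v_1 = (0, 0, 1, 0, 1)ᵀ
v_2 = (0, 1, 0, 0, 0)ᵀ

Let N = A − (-1)·I. We want v_2 with N^2 v_2 = 0 but N^1 v_2 ≠ 0; then v_{j-1} := N · v_j for j = 2, …, 2.

Pick v_2 = (0, 1, 0, 0, 0)ᵀ.
Then v_1 = N · v_2 = (0, 0, 1, 0, 1)ᵀ.

Sanity check: (A − (-1)·I) v_1 = (0, 0, 0, 0, 0)ᵀ = 0. ✓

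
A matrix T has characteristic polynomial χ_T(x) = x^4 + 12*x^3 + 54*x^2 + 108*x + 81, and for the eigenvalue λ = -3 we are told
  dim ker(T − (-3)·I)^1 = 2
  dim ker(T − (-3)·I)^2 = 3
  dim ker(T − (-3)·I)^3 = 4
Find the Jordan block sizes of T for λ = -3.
Block sizes for λ = -3: [3, 1]

From the dimensions of kernels of powers, the number of Jordan blocks of size at least j is d_j − d_{j−1} where d_j = dim ker(N^j) (with d_0 = 0). Computing the differences gives [2, 1, 1].
The number of blocks of size exactly k is (#blocks of size ≥ k) − (#blocks of size ≥ k + 1), so the partition is: 1 block(s) of size 1, 1 block(s) of size 3.
In nonincreasing order the block sizes are [3, 1].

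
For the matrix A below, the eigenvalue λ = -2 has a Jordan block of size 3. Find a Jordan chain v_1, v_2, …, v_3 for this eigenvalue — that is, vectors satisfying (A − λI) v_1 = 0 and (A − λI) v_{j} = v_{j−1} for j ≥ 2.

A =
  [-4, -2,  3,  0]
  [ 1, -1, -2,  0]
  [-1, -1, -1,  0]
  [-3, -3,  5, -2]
A Jordan chain for λ = -2 of length 3:
v_1 = (-1, 1, 0, -2)ᵀ
v_2 = (-2, 1, -1, -3)ᵀ
v_3 = (1, 0, 0, 0)ᵀ

Let N = A − (-2)·I. We want v_3 with N^3 v_3 = 0 but N^2 v_3 ≠ 0; then v_{j-1} := N · v_j for j = 3, …, 2.

Pick v_3 = (1, 0, 0, 0)ᵀ.
Then v_2 = N · v_3 = (-2, 1, -1, -3)ᵀ.
Then v_1 = N · v_2 = (-1, 1, 0, -2)ᵀ.

Sanity check: (A − (-2)·I) v_1 = (0, 0, 0, 0)ᵀ = 0. ✓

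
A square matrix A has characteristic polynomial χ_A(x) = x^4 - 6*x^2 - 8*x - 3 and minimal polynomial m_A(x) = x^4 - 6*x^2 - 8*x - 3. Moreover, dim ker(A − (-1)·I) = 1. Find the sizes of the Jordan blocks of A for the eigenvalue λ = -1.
Block sizes for λ = -1: [3]

Step 1 — from the characteristic polynomial, algebraic multiplicity of λ = -1 is 3. From dim ker(A − (-1)·I) = 1, there are exactly 1 Jordan blocks for λ = -1.
Step 2 — from the minimal polynomial, the factor (x + 1)^3 tells us the largest block for λ = -1 has size 3.
Step 3 — with total size 3, 1 blocks, and largest block 3, the block sizes (in nonincreasing order) are [3].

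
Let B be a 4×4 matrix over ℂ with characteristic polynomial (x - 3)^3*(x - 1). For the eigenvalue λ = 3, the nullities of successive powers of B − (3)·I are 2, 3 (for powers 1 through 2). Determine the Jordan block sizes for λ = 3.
Block sizes for λ = 3: [2, 1]

From the dimensions of kernels of powers, the number of Jordan blocks of size at least j is d_j − d_{j−1} where d_j = dim ker(N^j) (with d_0 = 0). Computing the differences gives [2, 1].
The number of blocks of size exactly k is (#blocks of size ≥ k) − (#blocks of size ≥ k + 1), so the partition is: 1 block(s) of size 1, 1 block(s) of size 2.
In nonincreasing order the block sizes are [2, 1].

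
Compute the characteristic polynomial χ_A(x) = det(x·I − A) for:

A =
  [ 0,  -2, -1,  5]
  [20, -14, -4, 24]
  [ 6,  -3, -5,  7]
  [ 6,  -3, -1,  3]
x^4 + 16*x^3 + 96*x^2 + 256*x + 256

Expanding det(x·I − A) (e.g. by cofactor expansion or by noting that A is similar to its Jordan form J, which has the same characteristic polynomial as A) gives
  χ_A(x) = x^4 + 16*x^3 + 96*x^2 + 256*x + 256
which factors as (x + 4)^4. The eigenvalues (with algebraic multiplicities) are λ = -4 with multiplicity 4.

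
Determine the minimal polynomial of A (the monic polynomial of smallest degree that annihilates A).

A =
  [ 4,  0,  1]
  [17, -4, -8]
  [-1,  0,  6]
x^3 - 6*x^2 - 15*x + 100

The characteristic polynomial is χ_A(x) = (x - 5)^2*(x + 4), so the eigenvalues are known. The minimal polynomial is
  m_A(x) = Π_λ (x − λ)^{k_λ}
where k_λ is the size of the *largest* Jordan block for λ (equivalently, the smallest k with (A − λI)^k v = 0 for every generalised eigenvector v of λ).

  λ = -4: largest Jordan block has size 1, contributing (x + 4)
  λ = 5: largest Jordan block has size 2, contributing (x − 5)^2

So m_A(x) = (x - 5)^2*(x + 4) = x^3 - 6*x^2 - 15*x + 100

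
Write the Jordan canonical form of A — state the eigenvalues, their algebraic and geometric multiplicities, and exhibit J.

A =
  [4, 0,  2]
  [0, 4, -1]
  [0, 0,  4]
J_2(4) ⊕ J_1(4)

The characteristic polynomial is
  det(x·I − A) = x^3 - 12*x^2 + 48*x - 64 = (x - 4)^3

Eigenvalues and multiplicities (the geometric multiplicity of λ is n − rank(A − λI), which equals the number of Jordan blocks for λ):
  λ = 4: algebraic multiplicity = 3, geometric multiplicity = 2

Determining the block sizes for each eigenvalue:
  λ = 4: 2 blocks summing to 3 forces exactly one block of size 2 and the rest size 1 → block sizes [2, 1]

Assembling the blocks gives a Jordan form
J =
  [4, 1, 0]
  [0, 4, 0]
  [0, 0, 4]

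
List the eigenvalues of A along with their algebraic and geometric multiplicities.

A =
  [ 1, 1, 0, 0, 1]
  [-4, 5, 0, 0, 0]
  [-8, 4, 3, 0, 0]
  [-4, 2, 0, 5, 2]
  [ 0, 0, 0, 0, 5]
λ = 3: alg = 3, geom = 2; λ = 5: alg = 2, geom = 2

Step 1 — factor the characteristic polynomial to read off the algebraic multiplicities:
  χ_A(x) = (x - 5)^2*(x - 3)^3

Step 2 — compute geometric multiplicities via the rank-nullity identity g(λ) = n − rank(A − λI):
  rank(A − (3)·I) = 3, so dim ker(A − (3)·I) = n − 3 = 2
  rank(A − (5)·I) = 3, so dim ker(A − (5)·I) = n − 3 = 2

Summary:
  λ = 3: algebraic multiplicity = 3, geometric multiplicity = 2
  λ = 5: algebraic multiplicity = 2, geometric multiplicity = 2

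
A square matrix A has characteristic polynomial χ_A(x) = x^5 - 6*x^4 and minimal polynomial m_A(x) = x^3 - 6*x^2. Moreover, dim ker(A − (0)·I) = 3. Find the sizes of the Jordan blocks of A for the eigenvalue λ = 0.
Block sizes for λ = 0: [2, 1, 1]

Step 1 — from the characteristic polynomial, algebraic multiplicity of λ = 0 is 4. From dim ker(A − (0)·I) = 3, there are exactly 3 Jordan blocks for λ = 0.
Step 2 — from the minimal polynomial, the factor (x − 0)^2 tells us the largest block for λ = 0 has size 2.
Step 3 — with total size 4, 3 blocks, and largest block 2, the block sizes (in nonincreasing order) are [2, 1, 1].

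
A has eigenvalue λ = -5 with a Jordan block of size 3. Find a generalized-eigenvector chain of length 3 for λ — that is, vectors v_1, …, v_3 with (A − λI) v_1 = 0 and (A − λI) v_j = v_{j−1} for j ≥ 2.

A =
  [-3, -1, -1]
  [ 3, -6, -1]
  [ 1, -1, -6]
A Jordan chain for λ = -5 of length 3:
v_1 = (0, 2, -2)ᵀ
v_2 = (2, 3, 1)ᵀ
v_3 = (1, 0, 0)ᵀ

Let N = A − (-5)·I. We want v_3 with N^3 v_3 = 0 but N^2 v_3 ≠ 0; then v_{j-1} := N · v_j for j = 3, …, 2.

Pick v_3 = (1, 0, 0)ᵀ.
Then v_2 = N · v_3 = (2, 3, 1)ᵀ.
Then v_1 = N · v_2 = (0, 2, -2)ᵀ.

Sanity check: (A − (-5)·I) v_1 = (0, 0, 0)ᵀ = 0. ✓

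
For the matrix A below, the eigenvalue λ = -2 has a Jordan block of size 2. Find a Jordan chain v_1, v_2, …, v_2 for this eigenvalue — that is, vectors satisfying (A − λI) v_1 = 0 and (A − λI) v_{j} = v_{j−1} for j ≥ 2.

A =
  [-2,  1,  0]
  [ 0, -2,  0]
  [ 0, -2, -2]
A Jordan chain for λ = -2 of length 2:
v_1 = (1, 0, -2)ᵀ
v_2 = (0, 1, 0)ᵀ

Let N = A − (-2)·I. We want v_2 with N^2 v_2 = 0 but N^1 v_2 ≠ 0; then v_{j-1} := N · v_j for j = 2, …, 2.

Pick v_2 = (0, 1, 0)ᵀ.
Then v_1 = N · v_2 = (1, 0, -2)ᵀ.

Sanity check: (A − (-2)·I) v_1 = (0, 0, 0)ᵀ = 0. ✓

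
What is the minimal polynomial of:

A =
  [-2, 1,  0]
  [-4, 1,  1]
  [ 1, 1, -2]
x^3 + 3*x^2 + 3*x + 1

The characteristic polynomial is χ_A(x) = (x + 1)^3, so the eigenvalues are known. The minimal polynomial is
  m_A(x) = Π_λ (x − λ)^{k_λ}
where k_λ is the size of the *largest* Jordan block for λ (equivalently, the smallest k with (A − λI)^k v = 0 for every generalised eigenvector v of λ).

  λ = -1: largest Jordan block has size 3, contributing (x + 1)^3

So m_A(x) = (x + 1)^3 = x^3 + 3*x^2 + 3*x + 1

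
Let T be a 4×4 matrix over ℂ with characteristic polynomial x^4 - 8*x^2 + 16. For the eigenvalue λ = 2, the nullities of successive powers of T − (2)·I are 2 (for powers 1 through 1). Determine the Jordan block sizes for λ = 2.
Block sizes for λ = 2: [1, 1]

From the dimensions of kernels of powers, the number of Jordan blocks of size at least j is d_j − d_{j−1} where d_j = dim ker(N^j) (with d_0 = 0). Computing the differences gives [2].
The number of blocks of size exactly k is (#blocks of size ≥ k) − (#blocks of size ≥ k + 1), so the partition is: 2 block(s) of size 1.
In nonincreasing order the block sizes are [1, 1].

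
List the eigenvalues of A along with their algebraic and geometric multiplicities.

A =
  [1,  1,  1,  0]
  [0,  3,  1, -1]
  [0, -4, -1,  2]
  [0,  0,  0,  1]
λ = 1: alg = 4, geom = 2

Step 1 — factor the characteristic polynomial to read off the algebraic multiplicities:
  χ_A(x) = (x - 1)^4

Step 2 — compute geometric multiplicities via the rank-nullity identity g(λ) = n − rank(A − λI):
  rank(A − (1)·I) = 2, so dim ker(A − (1)·I) = n − 2 = 2

Summary:
  λ = 1: algebraic multiplicity = 4, geometric multiplicity = 2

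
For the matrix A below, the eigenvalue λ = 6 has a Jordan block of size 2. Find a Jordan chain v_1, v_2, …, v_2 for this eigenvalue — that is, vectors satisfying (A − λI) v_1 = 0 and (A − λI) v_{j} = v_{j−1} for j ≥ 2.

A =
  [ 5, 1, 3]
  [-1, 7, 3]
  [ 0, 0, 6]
A Jordan chain for λ = 6 of length 2:
v_1 = (-1, -1, 0)ᵀ
v_2 = (1, 0, 0)ᵀ

Let N = A − (6)·I. We want v_2 with N^2 v_2 = 0 but N^1 v_2 ≠ 0; then v_{j-1} := N · v_j for j = 2, …, 2.

Pick v_2 = (1, 0, 0)ᵀ.
Then v_1 = N · v_2 = (-1, -1, 0)ᵀ.

Sanity check: (A − (6)·I) v_1 = (0, 0, 0)ᵀ = 0. ✓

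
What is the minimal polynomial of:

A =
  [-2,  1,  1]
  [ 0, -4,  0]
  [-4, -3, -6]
x^3 + 12*x^2 + 48*x + 64

The characteristic polynomial is χ_A(x) = (x + 4)^3, so the eigenvalues are known. The minimal polynomial is
  m_A(x) = Π_λ (x − λ)^{k_λ}
where k_λ is the size of the *largest* Jordan block for λ (equivalently, the smallest k with (A − λI)^k v = 0 for every generalised eigenvector v of λ).

  λ = -4: largest Jordan block has size 3, contributing (x + 4)^3

So m_A(x) = (x + 4)^3 = x^3 + 12*x^2 + 48*x + 64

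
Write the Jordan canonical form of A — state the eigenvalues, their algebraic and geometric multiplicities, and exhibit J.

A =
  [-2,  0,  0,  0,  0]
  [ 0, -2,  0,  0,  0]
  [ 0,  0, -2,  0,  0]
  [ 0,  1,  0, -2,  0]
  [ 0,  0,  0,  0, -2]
J_2(-2) ⊕ J_1(-2) ⊕ J_1(-2) ⊕ J_1(-2)

The characteristic polynomial is
  det(x·I − A) = x^5 + 10*x^4 + 40*x^3 + 80*x^2 + 80*x + 32 = (x + 2)^5

Eigenvalues and multiplicities (the geometric multiplicity of λ is n − rank(A − λI), which equals the number of Jordan blocks for λ):
  λ = -2: algebraic multiplicity = 5, geometric multiplicity = 4

Determining the block sizes for each eigenvalue:
  λ = -2: 4 blocks summing to 5 forces exactly one block of size 2 and the rest size 1 → block sizes [2, 1, 1, 1]

Assembling the blocks gives a Jordan form
J =
  [-2,  1,  0,  0,  0]
  [ 0, -2,  0,  0,  0]
  [ 0,  0, -2,  0,  0]
  [ 0,  0,  0, -2,  0]
  [ 0,  0,  0,  0, -2]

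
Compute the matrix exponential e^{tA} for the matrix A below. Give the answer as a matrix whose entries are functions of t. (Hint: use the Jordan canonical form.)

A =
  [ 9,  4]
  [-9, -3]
e^{tA} =
  [6*t*exp(3*t) + exp(3*t), 4*t*exp(3*t)]
  [-9*t*exp(3*t), -6*t*exp(3*t) + exp(3*t)]

Strategy: write A = P · J · P⁻¹ where J is a Jordan canonical form, so e^{tA} = P · e^{tJ} · P⁻¹, and e^{tJ} can be computed block-by-block.

A has Jordan form
J =
  [3, 1]
  [0, 3]
(up to reordering of blocks).

Per-block formulas:
  For a 2×2 Jordan block J_2(3): exp(t · J_2(3)) = e^(3t)·(I + t·N), where N is the 2×2 nilpotent shift.

After assembling e^{tJ} and conjugating by P, we get:

e^{tA} =
  [6*t*exp(3*t) + exp(3*t), 4*t*exp(3*t)]
  [-9*t*exp(3*t), -6*t*exp(3*t) + exp(3*t)]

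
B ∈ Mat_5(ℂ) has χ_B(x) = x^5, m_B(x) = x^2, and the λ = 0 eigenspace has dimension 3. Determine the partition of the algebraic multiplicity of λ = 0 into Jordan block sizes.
Block sizes for λ = 0: [2, 2, 1]

Step 1 — from the characteristic polynomial, algebraic multiplicity of λ = 0 is 5. From dim ker(B − (0)·I) = 3, there are exactly 3 Jordan blocks for λ = 0.
Step 2 — from the minimal polynomial, the factor (x − 0)^2 tells us the largest block for λ = 0 has size 2.
Step 3 — with total size 5, 3 blocks, and largest block 2, the block sizes (in nonincreasing order) are [2, 2, 1].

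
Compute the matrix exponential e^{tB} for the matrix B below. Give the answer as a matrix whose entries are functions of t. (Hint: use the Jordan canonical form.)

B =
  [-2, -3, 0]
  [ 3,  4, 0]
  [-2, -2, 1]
e^{tB} =
  [-3*t*exp(t) + exp(t), -3*t*exp(t), 0]
  [3*t*exp(t), 3*t*exp(t) + exp(t), 0]
  [-2*t*exp(t), -2*t*exp(t), exp(t)]

Strategy: write B = P · J · P⁻¹ where J is a Jordan canonical form, so e^{tB} = P · e^{tJ} · P⁻¹, and e^{tJ} can be computed block-by-block.

B has Jordan form
J =
  [1, 1, 0]
  [0, 1, 0]
  [0, 0, 1]
(up to reordering of blocks).

Per-block formulas:
  For a 1×1 block at λ = 1: exp(t · [1]) = [e^(1t)].
  For a 2×2 Jordan block J_2(1): exp(t · J_2(1)) = e^(1t)·(I + t·N), where N is the 2×2 nilpotent shift.

After assembling e^{tJ} and conjugating by P, we get:

e^{tB} =
  [-3*t*exp(t) + exp(t), -3*t*exp(t), 0]
  [3*t*exp(t), 3*t*exp(t) + exp(t), 0]
  [-2*t*exp(t), -2*t*exp(t), exp(t)]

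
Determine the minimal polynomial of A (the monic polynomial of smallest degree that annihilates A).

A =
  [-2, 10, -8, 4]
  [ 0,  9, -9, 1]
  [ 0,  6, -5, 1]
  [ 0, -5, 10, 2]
x^4 - 4*x^3 + 16*x - 16

The characteristic polynomial is χ_A(x) = (x - 2)^3*(x + 2), so the eigenvalues are known. The minimal polynomial is
  m_A(x) = Π_λ (x − λ)^{k_λ}
where k_λ is the size of the *largest* Jordan block for λ (equivalently, the smallest k with (A − λI)^k v = 0 for every generalised eigenvector v of λ).

  λ = -2: largest Jordan block has size 1, contributing (x + 2)
  λ = 2: largest Jordan block has size 3, contributing (x − 2)^3

So m_A(x) = (x - 2)^3*(x + 2) = x^4 - 4*x^3 + 16*x - 16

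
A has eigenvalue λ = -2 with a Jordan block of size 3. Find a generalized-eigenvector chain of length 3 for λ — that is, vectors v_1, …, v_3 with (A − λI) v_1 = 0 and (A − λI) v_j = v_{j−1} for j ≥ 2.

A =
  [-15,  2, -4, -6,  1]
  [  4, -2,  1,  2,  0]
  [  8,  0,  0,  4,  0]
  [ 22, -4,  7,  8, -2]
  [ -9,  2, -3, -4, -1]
A Jordan chain for λ = -2 of length 3:
v_1 = (4, 0, 0, -8, 4)ᵀ
v_2 = (-13, 4, 8, 22, -9)ᵀ
v_3 = (1, 0, 0, 0, 0)ᵀ

Let N = A − (-2)·I. We want v_3 with N^3 v_3 = 0 but N^2 v_3 ≠ 0; then v_{j-1} := N · v_j for j = 3, …, 2.

Pick v_3 = (1, 0, 0, 0, 0)ᵀ.
Then v_2 = N · v_3 = (-13, 4, 8, 22, -9)ᵀ.
Then v_1 = N · v_2 = (4, 0, 0, -8, 4)ᵀ.

Sanity check: (A − (-2)·I) v_1 = (0, 0, 0, 0, 0)ᵀ = 0. ✓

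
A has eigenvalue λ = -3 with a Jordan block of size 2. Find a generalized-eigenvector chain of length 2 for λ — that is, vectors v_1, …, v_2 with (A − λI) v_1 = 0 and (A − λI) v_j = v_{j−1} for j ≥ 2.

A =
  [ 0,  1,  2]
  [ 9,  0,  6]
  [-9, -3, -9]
A Jordan chain for λ = -3 of length 2:
v_1 = (3, 9, -9)ᵀ
v_2 = (1, 0, 0)ᵀ

Let N = A − (-3)·I. We want v_2 with N^2 v_2 = 0 but N^1 v_2 ≠ 0; then v_{j-1} := N · v_j for j = 2, …, 2.

Pick v_2 = (1, 0, 0)ᵀ.
Then v_1 = N · v_2 = (3, 9, -9)ᵀ.

Sanity check: (A − (-3)·I) v_1 = (0, 0, 0)ᵀ = 0. ✓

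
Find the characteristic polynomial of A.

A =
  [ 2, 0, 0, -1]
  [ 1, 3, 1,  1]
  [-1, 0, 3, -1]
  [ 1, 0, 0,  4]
x^4 - 12*x^3 + 54*x^2 - 108*x + 81

Expanding det(x·I − A) (e.g. by cofactor expansion or by noting that A is similar to its Jordan form J, which has the same characteristic polynomial as A) gives
  χ_A(x) = x^4 - 12*x^3 + 54*x^2 - 108*x + 81
which factors as (x - 3)^4. The eigenvalues (with algebraic multiplicities) are λ = 3 with multiplicity 4.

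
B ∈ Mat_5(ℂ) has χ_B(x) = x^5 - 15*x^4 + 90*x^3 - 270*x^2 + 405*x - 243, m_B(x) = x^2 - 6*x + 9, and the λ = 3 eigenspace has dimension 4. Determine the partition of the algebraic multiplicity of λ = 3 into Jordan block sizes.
Block sizes for λ = 3: [2, 1, 1, 1]

Step 1 — from the characteristic polynomial, algebraic multiplicity of λ = 3 is 5. From dim ker(B − (3)·I) = 4, there are exactly 4 Jordan blocks for λ = 3.
Step 2 — from the minimal polynomial, the factor (x − 3)^2 tells us the largest block for λ = 3 has size 2.
Step 3 — with total size 5, 4 blocks, and largest block 2, the block sizes (in nonincreasing order) are [2, 1, 1, 1].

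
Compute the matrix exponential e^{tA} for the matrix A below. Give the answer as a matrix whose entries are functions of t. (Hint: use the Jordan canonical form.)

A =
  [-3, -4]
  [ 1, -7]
e^{tA} =
  [2*t*exp(-5*t) + exp(-5*t), -4*t*exp(-5*t)]
  [t*exp(-5*t), -2*t*exp(-5*t) + exp(-5*t)]

Strategy: write A = P · J · P⁻¹ where J is a Jordan canonical form, so e^{tA} = P · e^{tJ} · P⁻¹, and e^{tJ} can be computed block-by-block.

A has Jordan form
J =
  [-5,  1]
  [ 0, -5]
(up to reordering of blocks).

Per-block formulas:
  For a 2×2 Jordan block J_2(-5): exp(t · J_2(-5)) = e^(-5t)·(I + t·N), where N is the 2×2 nilpotent shift.

After assembling e^{tJ} and conjugating by P, we get:

e^{tA} =
  [2*t*exp(-5*t) + exp(-5*t), -4*t*exp(-5*t)]
  [t*exp(-5*t), -2*t*exp(-5*t) + exp(-5*t)]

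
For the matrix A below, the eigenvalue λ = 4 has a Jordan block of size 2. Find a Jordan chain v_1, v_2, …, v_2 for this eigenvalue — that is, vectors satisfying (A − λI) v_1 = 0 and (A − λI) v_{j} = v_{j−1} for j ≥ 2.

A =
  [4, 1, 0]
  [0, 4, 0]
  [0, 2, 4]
A Jordan chain for λ = 4 of length 2:
v_1 = (1, 0, 2)ᵀ
v_2 = (0, 1, 0)ᵀ

Let N = A − (4)·I. We want v_2 with N^2 v_2 = 0 but N^1 v_2 ≠ 0; then v_{j-1} := N · v_j for j = 2, …, 2.

Pick v_2 = (0, 1, 0)ᵀ.
Then v_1 = N · v_2 = (1, 0, 2)ᵀ.

Sanity check: (A − (4)·I) v_1 = (0, 0, 0)ᵀ = 0. ✓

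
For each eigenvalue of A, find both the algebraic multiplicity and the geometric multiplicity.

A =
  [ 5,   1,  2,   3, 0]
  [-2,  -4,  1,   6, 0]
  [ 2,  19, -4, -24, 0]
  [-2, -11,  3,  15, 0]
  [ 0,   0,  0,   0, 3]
λ = 3: alg = 5, geom = 3

Step 1 — factor the characteristic polynomial to read off the algebraic multiplicities:
  χ_A(x) = (x - 3)^5

Step 2 — compute geometric multiplicities via the rank-nullity identity g(λ) = n − rank(A − λI):
  rank(A − (3)·I) = 2, so dim ker(A − (3)·I) = n − 2 = 3

Summary:
  λ = 3: algebraic multiplicity = 5, geometric multiplicity = 3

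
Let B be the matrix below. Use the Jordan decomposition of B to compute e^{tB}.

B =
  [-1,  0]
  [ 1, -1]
e^{tB} =
  [exp(-t), 0]
  [t*exp(-t), exp(-t)]

Strategy: write B = P · J · P⁻¹ where J is a Jordan canonical form, so e^{tB} = P · e^{tJ} · P⁻¹, and e^{tJ} can be computed block-by-block.

B has Jordan form
J =
  [-1,  1]
  [ 0, -1]
(up to reordering of blocks).

Per-block formulas:
  For a 2×2 Jordan block J_2(-1): exp(t · J_2(-1)) = e^(-1t)·(I + t·N), where N is the 2×2 nilpotent shift.

After assembling e^{tJ} and conjugating by P, we get:

e^{tB} =
  [exp(-t), 0]
  [t*exp(-t), exp(-t)]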